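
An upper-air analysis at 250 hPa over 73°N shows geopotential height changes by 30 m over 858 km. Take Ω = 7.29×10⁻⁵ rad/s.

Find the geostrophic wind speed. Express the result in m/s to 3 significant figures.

Coriolis parameter at 73°N:
f = 2Ω sin φ = 2 × 7.29×10⁻⁵ × sin 73° = 1.39×10⁻⁴ s⁻¹
Height gradient: |∂Z/∂n| = 30 m / 858000 m = 3.50×10⁻⁵
On a pressure surface, geostrophic balance gives V_g = (g/f)|∂Z/∂n|:
V_g = 9.81 × 3.50×10⁻⁵ / 1.39×10⁻⁴ = 2.46 m/s

2.46 m/s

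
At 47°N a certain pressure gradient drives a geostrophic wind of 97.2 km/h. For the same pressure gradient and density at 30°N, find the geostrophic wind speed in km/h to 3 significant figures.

With the same pressure gradient and density, V_g ∝ 1/f ∝ 1/sin φ.
V₂ = V₁ · sin φ₁ / sin φ₂ = 97.2 × sin 47° / sin 30°
V₂ = 97.2 × 0.7314/0.5000 = 142 km/h

142 km/h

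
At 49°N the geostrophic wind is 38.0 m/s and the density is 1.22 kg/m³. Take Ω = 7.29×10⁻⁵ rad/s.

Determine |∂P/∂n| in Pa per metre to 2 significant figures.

5.1×10⁻³ Pa/m

Coriolis parameter at 49°N:
f = 2Ω sin φ = 2 × 7.29×10⁻⁵ × sin 49° = 1.10×10⁻⁴ s⁻¹
Geostrophic balance rearranged: |∂P/∂n| = f ρ V_g
|∂P/∂n| = 1.10×10⁻⁴ × 1.22 × 38.0 = 5.10×10⁻³ Pa/m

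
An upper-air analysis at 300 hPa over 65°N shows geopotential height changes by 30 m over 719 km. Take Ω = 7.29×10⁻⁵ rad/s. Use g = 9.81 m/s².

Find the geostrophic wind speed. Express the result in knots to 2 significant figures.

6.0 knots

Coriolis parameter at 65°N:
f = 2Ω sin φ = 2 × 7.29×10⁻⁵ × sin 65° = 1.32×10⁻⁴ s⁻¹
Height gradient: |∂Z/∂n| = 30 m / 719000 m = 4.17×10⁻⁵
On a pressure surface, geostrophic balance gives V_g = (g/f)|∂Z/∂n|:
V_g = 9.81 × 4.17×10⁻⁵ / 1.32×10⁻⁴ = 3.10 m/s
Converting: 3.10 m/s × 1.944 = 6.0 knots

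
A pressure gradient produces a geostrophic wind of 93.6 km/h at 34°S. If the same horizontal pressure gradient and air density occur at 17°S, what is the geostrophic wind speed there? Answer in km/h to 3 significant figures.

With the same pressure gradient and density, V_g ∝ 1/f ∝ 1/sin φ.
V₂ = V₁ · sin φ₁ / sin φ₂ = 93.6 × sin 34° / sin 17°
V₂ = 93.6 × 0.5592/0.2924 = 179 km/h

179 km/h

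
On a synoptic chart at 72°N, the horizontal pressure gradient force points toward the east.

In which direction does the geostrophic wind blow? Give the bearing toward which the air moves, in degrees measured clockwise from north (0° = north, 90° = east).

180°

The pressure-gradient force points toward the east (bearing 090°).
Geostrophic balance: in the Northern Hemisphere the Coriolis force deflects motion to the right, so the geostrophic wind blows 90° to the right of the pressure-gradient force (low pressure on the left).
Rotating 090° by 90° clockwise gives 180° — the wind blows toward the south.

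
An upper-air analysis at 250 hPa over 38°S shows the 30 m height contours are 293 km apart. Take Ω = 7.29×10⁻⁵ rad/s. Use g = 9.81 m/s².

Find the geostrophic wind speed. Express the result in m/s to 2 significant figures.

11 m/s

Coriolis parameter at 38°S:
f = 2Ω sin φ = 2 × 7.29×10⁻⁵ × sin 38° = 8.98×10⁻⁵ s⁻¹
Height gradient: |∂Z/∂n| = 30 m / 293000 m = 1.02×10⁻⁴
On a pressure surface, geostrophic balance gives V_g = (g/f)|∂Z/∂n|:
V_g = 9.81 × 1.02×10⁻⁴ / 8.98×10⁻⁵ = 11.2 m/s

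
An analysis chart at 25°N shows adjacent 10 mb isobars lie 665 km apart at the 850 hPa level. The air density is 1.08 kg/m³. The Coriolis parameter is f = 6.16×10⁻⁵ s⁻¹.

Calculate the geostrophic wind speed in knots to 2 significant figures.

44 knots

Pressure gradient: |∂P/∂n| = 1000 Pa / 665000 m = 1.50×10⁻³ Pa/m
Geostrophic balance (pressure-gradient force = Coriolis force):
V_g = (1/(fρ)) |∂P/∂n| = 1.50×10⁻³ / (6.16×10⁻⁵ × 1.08) = 22.6 m/s
Converting: 22.6 m/s × 1.944 = 44 knots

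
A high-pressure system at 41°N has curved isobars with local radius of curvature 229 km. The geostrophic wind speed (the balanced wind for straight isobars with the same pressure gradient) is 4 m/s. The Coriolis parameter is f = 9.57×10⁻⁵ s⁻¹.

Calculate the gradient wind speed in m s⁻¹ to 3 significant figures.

5.26 m s⁻¹

Around a high, pressure-gradient force acts outward with centrifugal, so Coriolis balances both:
fV = (1/ρ)|∂P/∂n| + V²/R  →  V² − fR·V + fR·V_g = 0
With fR = 9.57×10⁻⁵ × 229×10³ m = 21.9 m/s:
V = [fR − √((fR)² − 4 fR V_g)]/2 = [21.9 − √(21.9² − 4×21.9×4)]/2 = 5.26 m/s
Supergeostrophic (V > V_g = 4 m/s), as expected around a high.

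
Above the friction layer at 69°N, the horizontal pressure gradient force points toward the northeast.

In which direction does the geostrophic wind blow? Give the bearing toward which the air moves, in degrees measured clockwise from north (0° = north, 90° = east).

135°

The pressure-gradient force points toward the northeast (bearing 045°).
Geostrophic balance: in the Northern Hemisphere the Coriolis force deflects motion to the right, so the geostrophic wind blows 90° to the right of the pressure-gradient force (low pressure on the left).
Rotating 045° by 90° clockwise gives 135° — the wind blows toward the southeast.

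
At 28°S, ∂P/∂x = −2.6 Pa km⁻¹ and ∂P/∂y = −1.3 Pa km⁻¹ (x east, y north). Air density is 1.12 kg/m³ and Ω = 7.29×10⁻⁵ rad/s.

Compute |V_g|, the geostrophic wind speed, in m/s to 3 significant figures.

Coriolis parameter at 28°S:
f = 2Ω sin φ = 2 × 7.29×10⁻⁵ × sin 28° = 6.84×10⁻⁵ s⁻¹
In the Southern Hemisphere f is negative: f = −6.84×10⁻⁵ s⁻¹.
Component geostrophic relations (x east, y north):
u_g = −(1/(fρ)) ∂P/∂y,  v_g = (1/(fρ)) ∂P/∂x
u_g = −(−1.3×10⁻³)/(−6.84×10⁻⁵ × 1.12) = −17.0 m/s;  v_g = (−2.6×10⁻³)/(−6.84×10⁻⁵ × 1.12) = 33.9 m/s
|V_g| = √(u_g² + v_g²) = 37.9 m/s

37.9 m/s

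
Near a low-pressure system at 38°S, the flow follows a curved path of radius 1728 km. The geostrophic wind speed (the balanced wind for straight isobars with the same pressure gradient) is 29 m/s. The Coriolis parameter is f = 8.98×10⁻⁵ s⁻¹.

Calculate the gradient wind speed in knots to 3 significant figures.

Around a low, centrifugal force acts outward with Coriolis, so pressure-gradient force balances both:
(1/ρ)|∂P/∂n| = fV + V²/R  →  V² + fR·V − fR·V_g = 0
With fR = 8.98×10⁻⁵ × 1728×10³ m = 155 m/s:
V = [−fR + √((fR)² + 4 fR V_g)]/2 = [−155 + √(155² + 4×155×29)]/2 = 25 m/s
Subgeostrophic (V < V_g = 29 m/s), as expected around a low.
Converting: 25 m/s × 1.944 = 48.6 knots

48.6 knots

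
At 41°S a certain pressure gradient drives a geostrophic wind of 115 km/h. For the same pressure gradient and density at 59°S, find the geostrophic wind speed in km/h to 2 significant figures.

With the same pressure gradient and density, V_g ∝ 1/f ∝ 1/sin φ.
V₂ = V₁ · sin φ₁ / sin φ₂ = 115 × sin 41° / sin 59°
V₂ = 115 × 0.6561/0.8572 = 88 km/h

88 km/h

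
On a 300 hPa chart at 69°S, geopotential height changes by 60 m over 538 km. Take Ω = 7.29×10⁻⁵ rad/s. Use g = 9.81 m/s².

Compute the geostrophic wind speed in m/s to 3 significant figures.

8.04 m/s

Coriolis parameter at 69°S:
f = 2Ω sin φ = 2 × 7.29×10⁻⁵ × sin 69° = 1.36×10⁻⁴ s⁻¹
Height gradient: |∂Z/∂n| = 60 m / 538000 m = 1.12×10⁻⁴
On a pressure surface, geostrophic balance gives V_g = (g/f)|∂Z/∂n|:
V_g = 9.81 × 1.12×10⁻⁴ / 1.36×10⁻⁴ = 8.04 m/s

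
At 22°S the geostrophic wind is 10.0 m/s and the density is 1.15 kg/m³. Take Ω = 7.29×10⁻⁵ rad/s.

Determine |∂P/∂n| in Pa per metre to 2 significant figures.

Coriolis parameter at 22°S:
f = 2Ω sin φ = 2 × 7.29×10⁻⁵ × sin 22° = 5.46×10⁻⁵ s⁻¹
Geostrophic balance rearranged: |∂P/∂n| = f ρ V_g
|∂P/∂n| = 5.46×10⁻⁵ × 1.15 × 10.0 = 6.28×10⁻⁴ Pa/m

6.3×10⁻⁴ Pa/m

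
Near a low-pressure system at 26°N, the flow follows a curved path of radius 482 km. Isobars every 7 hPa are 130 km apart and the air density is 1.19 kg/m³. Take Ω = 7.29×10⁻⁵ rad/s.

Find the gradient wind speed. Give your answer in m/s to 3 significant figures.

Coriolis parameter at 26°N:
f = 2Ω sin φ = 2 × 7.29×10⁻⁵ × sin 26° = 6.39×10⁻⁵ s⁻¹
Pressure gradient: |∂P/∂n| = 700 Pa / 130000 m = 5.38×10⁻³ Pa/m
Geostrophic speed: V_g = |∂P/∂n|/(fρ) = 5.38×10⁻³/(6.39×10⁻⁵ × 1.19) = 70.8 m/s
Around a low, centrifugal force acts outward with Coriolis, so pressure-gradient force balances both:
(1/ρ)|∂P/∂n| = fV + V²/R  →  V² + fR·V − fR·V_g = 0
With fR = 6.39×10⁻⁵ × 482×10³ m = 30.8 m/s:
V = [−fR + √((fR)² + 4 fR V_g)]/2 = [−30.8 + √(30.8² + 4×30.8×70.8)]/2 = 33.8 m/s
Subgeostrophic (V < V_g = 70.8 m/s), as expected around a low.

33.8 m/s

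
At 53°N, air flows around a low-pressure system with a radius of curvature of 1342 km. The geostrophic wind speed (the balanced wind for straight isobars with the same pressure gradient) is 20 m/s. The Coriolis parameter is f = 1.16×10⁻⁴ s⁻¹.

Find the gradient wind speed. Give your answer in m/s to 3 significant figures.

Around a low, centrifugal force acts outward with Coriolis, so pressure-gradient force balances both:
(1/ρ)|∂P/∂n| = fV + V²/R  →  V² + fR·V − fR·V_g = 0
With fR = 1.16×10⁻⁴ × 1342×10³ m = 156 m/s:
V = [−fR + √((fR)² + 4 fR V_g)]/2 = [−156 + √(156² + 4×156×20)]/2 = 17.9 m/s
Subgeostrophic (V < V_g = 20 m/s), as expected around a low.

17.9 m/s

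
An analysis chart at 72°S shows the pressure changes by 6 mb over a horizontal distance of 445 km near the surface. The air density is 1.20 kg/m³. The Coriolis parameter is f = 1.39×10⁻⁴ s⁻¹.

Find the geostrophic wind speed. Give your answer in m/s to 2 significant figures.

Pressure gradient: |∂P/∂n| = 600 Pa / 445000 m = 1.35×10⁻³ Pa/m
Geostrophic balance (pressure-gradient force = Coriolis force):
V_g = (1/(fρ)) |∂P/∂n| = 1.35×10⁻³ / (1.39×10⁻⁴ × 1.20) = 8.08 m/s

8.1 m/s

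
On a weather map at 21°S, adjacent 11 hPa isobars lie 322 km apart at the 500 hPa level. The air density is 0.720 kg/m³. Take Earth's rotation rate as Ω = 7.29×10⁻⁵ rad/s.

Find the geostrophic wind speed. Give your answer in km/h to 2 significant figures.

330 km/h

Coriolis parameter at 21°S:
f = 2Ω sin φ = 2 × 7.29×10⁻⁵ × sin 21° = 5.23×10⁻⁵ s⁻¹
Pressure gradient: |∂P/∂n| = 1100 Pa / 322000 m = 3.42×10⁻³ Pa/m
Geostrophic balance (pressure-gradient force = Coriolis force):
V_g = (1/(fρ)) |∂P/∂n| = 3.42×10⁻³ / (5.23×10⁻⁵ × 0.720) = 90.8 m/s
Converting: 90.8 m/s × 3.6 = 330 km/h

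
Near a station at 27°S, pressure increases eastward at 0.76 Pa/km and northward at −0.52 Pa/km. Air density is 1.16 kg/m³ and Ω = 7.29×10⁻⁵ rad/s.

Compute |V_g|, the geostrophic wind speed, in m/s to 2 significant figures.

12 m/s

Coriolis parameter at 27°S:
f = 2Ω sin φ = 2 × 7.29×10⁻⁵ × sin 27° = 6.62×10⁻⁵ s⁻¹
In the Southern Hemisphere f is negative: f = −6.62×10⁻⁵ s⁻¹.
Component geostrophic relations (x east, y north):
u_g = −(1/(fρ)) ∂P/∂y,  v_g = (1/(fρ)) ∂P/∂x
u_g = −(−0.52×10⁻³)/(−6.62×10⁻⁵ × 1.16) = −6.77 m/s;  v_g = (0.76×10⁻³)/(−6.62×10⁻⁵ × 1.16) = −9.90 m/s
|V_g| = √(u_g² + v_g²) = 12.0 m/s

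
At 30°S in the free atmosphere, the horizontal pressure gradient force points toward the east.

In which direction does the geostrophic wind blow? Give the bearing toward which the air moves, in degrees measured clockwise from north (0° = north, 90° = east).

000°

The pressure-gradient force points toward the east (bearing 090°).
Geostrophic balance: in the Southern Hemisphere the Coriolis force deflects motion to the left, so the geostrophic wind blows 90° to the left of the pressure-gradient force (low pressure on the right).
Rotating 090° by 90° counterclockwise gives 000° — the wind blows toward the north.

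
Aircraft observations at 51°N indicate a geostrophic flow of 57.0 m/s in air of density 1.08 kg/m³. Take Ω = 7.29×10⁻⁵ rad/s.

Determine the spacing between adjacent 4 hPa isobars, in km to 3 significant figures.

Coriolis parameter at 51°N:
f = 2Ω sin φ = 2 × 7.29×10⁻⁵ × sin 51° = 1.13×10⁻⁴ s⁻¹
Geostrophic balance rearranged: |∂P/∂n| = f ρ V_g
|∂P/∂n| = 1.13×10⁻⁴ × 1.08 × 57.0 = 6.98×10⁻³ Pa/m
Isobar spacing: Δn = ΔP/|∂P/∂n| = 400 Pa / 6.98×10⁻³ Pa/m = 57346 m ≈ 57.3 km

57.3 km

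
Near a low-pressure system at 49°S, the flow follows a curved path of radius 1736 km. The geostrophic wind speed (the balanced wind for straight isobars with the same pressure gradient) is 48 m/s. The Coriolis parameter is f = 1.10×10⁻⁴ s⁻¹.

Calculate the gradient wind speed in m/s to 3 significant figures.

Around a low, centrifugal force acts outward with Coriolis, so pressure-gradient force balances both:
(1/ρ)|∂P/∂n| = fV + V²/R  →  V² + fR·V − fR·V_g = 0
With fR = 1.10×10⁻⁴ × 1736×10³ m = 191 m/s:
V = [−fR + √((fR)² + 4 fR V_g)]/2 = [−191 + √(191² + 4×191×48)]/2 = 39.7 m/s
Subgeostrophic (V < V_g = 48 m/s), as expected around a low.

39.7 m/s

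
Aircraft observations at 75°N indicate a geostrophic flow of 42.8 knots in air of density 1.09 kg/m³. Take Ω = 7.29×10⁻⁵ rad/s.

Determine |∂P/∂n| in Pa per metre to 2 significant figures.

3.4×10⁻³ Pa/m

Coriolis parameter at 75°N:
f = 2Ω sin φ = 2 × 7.29×10⁻⁵ × sin 75° = 1.41×10⁻⁴ s⁻¹
Wind speed in SI: 42.8 knots = 22.0 m/s
Geostrophic balance rearranged: |∂P/∂n| = f ρ V_g
|∂P/∂n| = 1.41×10⁻⁴ × 1.09 × 22.0 = 3.38×10⁻³ Pa/m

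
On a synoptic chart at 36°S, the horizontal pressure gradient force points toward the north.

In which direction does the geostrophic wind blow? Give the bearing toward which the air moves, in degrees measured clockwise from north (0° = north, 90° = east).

The pressure-gradient force points toward the north (bearing 000°).
Geostrophic balance: in the Southern Hemisphere the Coriolis force deflects motion to the left, so the geostrophic wind blows 90° to the left of the pressure-gradient force (low pressure on the right).
Rotating 000° by 90° counterclockwise gives 270° — the wind blows toward the west.

270°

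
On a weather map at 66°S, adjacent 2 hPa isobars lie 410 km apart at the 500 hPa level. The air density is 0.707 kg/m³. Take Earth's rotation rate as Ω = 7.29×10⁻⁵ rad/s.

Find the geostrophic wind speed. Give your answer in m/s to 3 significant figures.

Coriolis parameter at 66°S:
f = 2Ω sin φ = 2 × 7.29×10⁻⁵ × sin 66° = 1.33×10⁻⁴ s⁻¹
Pressure gradient: |∂P/∂n| = 200 Pa / 410000 m = 4.88×10⁻⁴ Pa/m
Geostrophic balance (pressure-gradient force = Coriolis force):
V_g = (1/(fρ)) |∂P/∂n| = 4.88×10⁻⁴ / (1.33×10⁻⁴ × 0.707) = 5.18 m/s

5.18 m/s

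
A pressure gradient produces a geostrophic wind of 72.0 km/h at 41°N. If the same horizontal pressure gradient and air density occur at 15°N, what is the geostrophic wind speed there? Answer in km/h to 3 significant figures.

With the same pressure gradient and density, V_g ∝ 1/f ∝ 1/sin φ.
V₂ = V₁ · sin φ₁ / sin φ₂ = 72.0 × sin 41° / sin 15°
V₂ = 72.0 × 0.6561/0.2588 = 183 km/h

183 km/h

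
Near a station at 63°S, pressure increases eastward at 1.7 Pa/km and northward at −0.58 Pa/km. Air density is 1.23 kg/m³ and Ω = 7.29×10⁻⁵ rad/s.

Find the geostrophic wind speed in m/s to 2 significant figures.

11 m/s

Coriolis parameter at 63°S:
f = 2Ω sin φ = 2 × 7.29×10⁻⁵ × sin 63° = 1.30×10⁻⁴ s⁻¹
In the Southern Hemisphere f is negative: f = −1.30×10⁻⁴ s⁻¹.
Component geostrophic relations (x east, y north):
u_g = −(1/(fρ)) ∂P/∂y,  v_g = (1/(fρ)) ∂P/∂x
u_g = −(−0.58×10⁻³)/(−1.30×10⁻⁴ × 1.23) = −3.63 m/s;  v_g = (1.7×10⁻³)/(−1.30×10⁻⁴ × 1.23) = −10.6 m/s
|V_g| = √(u_g² + v_g²) = 11.2 m/s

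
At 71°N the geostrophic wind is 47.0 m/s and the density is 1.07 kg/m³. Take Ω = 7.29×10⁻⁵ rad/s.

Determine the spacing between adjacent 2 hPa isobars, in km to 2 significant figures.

29 km

Coriolis parameter at 71°N:
f = 2Ω sin φ = 2 × 7.29×10⁻⁵ × sin 71° = 1.38×10⁻⁴ s⁻¹
Geostrophic balance rearranged: |∂P/∂n| = f ρ V_g
|∂P/∂n| = 1.38×10⁻⁴ × 1.07 × 47.0 = 6.93×10⁻³ Pa/m
Isobar spacing: Δn = ΔP/|∂P/∂n| = 200 Pa / 6.93×10⁻³ Pa/m = 28848 m ≈ 29 km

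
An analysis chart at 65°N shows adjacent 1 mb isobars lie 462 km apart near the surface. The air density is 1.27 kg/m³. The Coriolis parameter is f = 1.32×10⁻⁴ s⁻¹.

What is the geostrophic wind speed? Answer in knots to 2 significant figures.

2.5 knots

Pressure gradient: |∂P/∂n| = 100 Pa / 462000 m = 2.16×10⁻⁴ Pa/m
Geostrophic balance (pressure-gradient force = Coriolis force):
V_g = (1/(fρ)) |∂P/∂n| = 2.16×10⁻⁴ / (1.32×10⁻⁴ × 1.27) = 1.29 m/s
Converting: 1.29 m/s × 1.944 = 2.5 knots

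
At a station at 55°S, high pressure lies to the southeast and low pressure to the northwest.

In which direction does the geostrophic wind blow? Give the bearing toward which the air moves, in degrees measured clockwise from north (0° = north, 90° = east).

The pressure-gradient force points toward the northwest (bearing 315°).
Geostrophic balance: in the Southern Hemisphere the Coriolis force deflects motion to the left, so the geostrophic wind blows 90° to the left of the pressure-gradient force (low pressure on the right).
Rotating 315° by 90° counterclockwise gives 225° — the wind blows toward the southwest.

225°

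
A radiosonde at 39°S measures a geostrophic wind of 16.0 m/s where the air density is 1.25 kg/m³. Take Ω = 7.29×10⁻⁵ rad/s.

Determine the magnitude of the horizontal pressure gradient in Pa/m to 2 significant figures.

Coriolis parameter at 39°S:
f = 2Ω sin φ = 2 × 7.29×10⁻⁵ × sin 39° = 9.18×10⁻⁵ s⁻¹
Geostrophic balance rearranged: |∂P/∂n| = f ρ V_g
|∂P/∂n| = 9.18×10⁻⁵ × 1.25 × 16.0 = 1.84×10⁻³ Pa/m

1.8×10⁻³ Pa/m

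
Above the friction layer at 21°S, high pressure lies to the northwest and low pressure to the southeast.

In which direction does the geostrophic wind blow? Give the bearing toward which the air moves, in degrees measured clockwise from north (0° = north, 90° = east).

The pressure-gradient force points toward the southeast (bearing 135°).
Geostrophic balance: in the Southern Hemisphere the Coriolis force deflects motion to the left, so the geostrophic wind blows 90° to the left of the pressure-gradient force (low pressure on the right).
Rotating 135° by 90° counterclockwise gives 045° — the wind blows toward the northeast.

045°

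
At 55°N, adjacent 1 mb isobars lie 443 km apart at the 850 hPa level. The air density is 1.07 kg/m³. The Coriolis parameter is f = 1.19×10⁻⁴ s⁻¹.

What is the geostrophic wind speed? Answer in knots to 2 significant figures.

Pressure gradient: |∂P/∂n| = 100 Pa / 443000 m = 2.26×10⁻⁴ Pa/m
Geostrophic balance (pressure-gradient force = Coriolis force):
V_g = (1/(fρ)) |∂P/∂n| = 2.26×10⁻⁴ / (1.19×10⁻⁴ × 1.07) = 1.77 m/s
Converting: 1.77 m/s × 1.944 = 3.4 knots

3.4 knots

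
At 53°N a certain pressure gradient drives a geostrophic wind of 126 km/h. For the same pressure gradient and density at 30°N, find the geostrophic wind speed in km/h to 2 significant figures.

200 km/h

With the same pressure gradient and density, V_g ∝ 1/f ∝ 1/sin φ.
V₂ = V₁ · sin φ₁ / sin φ₂ = 126 × sin 53° / sin 30°
V₂ = 126 × 0.7986/0.5000 = 200 km/h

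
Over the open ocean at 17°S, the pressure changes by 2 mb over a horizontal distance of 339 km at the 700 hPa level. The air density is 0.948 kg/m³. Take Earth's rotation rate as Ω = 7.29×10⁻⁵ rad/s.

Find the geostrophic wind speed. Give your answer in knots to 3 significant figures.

Coriolis parameter at 17°S:
f = 2Ω sin φ = 2 × 7.29×10⁻⁵ × sin 17° = 4.26×10⁻⁵ s⁻¹
Pressure gradient: |∂P/∂n| = 200 Pa / 339000 m = 5.90×10⁻⁴ Pa/m
Geostrophic balance (pressure-gradient force = Coriolis force):
V_g = (1/(fρ)) |∂P/∂n| = 5.90×10⁻⁴ / (4.26×10⁻⁵ × 0.948) = 14.6 m/s
Converting: 14.6 m/s × 1.944 = 28.4 knots

28.4 knots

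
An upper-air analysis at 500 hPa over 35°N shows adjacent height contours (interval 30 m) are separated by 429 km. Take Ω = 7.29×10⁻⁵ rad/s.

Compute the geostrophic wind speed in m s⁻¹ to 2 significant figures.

Coriolis parameter at 35°N:
f = 2Ω sin φ = 2 × 7.29×10⁻⁵ × sin 35° = 8.36×10⁻⁵ s⁻¹
Height gradient: |∂Z/∂n| = 30 m / 429000 m = 6.99×10⁻⁵
On a pressure surface, geostrophic balance gives V_g = (g/f)|∂Z/∂n|:
V_g = 9.81 × 6.99×10⁻⁵ / 8.36×10⁻⁵ = 8.20 m/s

8.2 m s⁻¹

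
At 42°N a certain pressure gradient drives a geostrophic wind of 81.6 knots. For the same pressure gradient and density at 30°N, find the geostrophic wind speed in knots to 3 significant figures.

109 knots

With the same pressure gradient and density, V_g ∝ 1/f ∝ 1/sin φ.
V₂ = V₁ · sin φ₁ / sin φ₂ = 81.6 × sin 42° / sin 30°
V₂ = 81.6 × 0.6691/0.5000 = 109 knots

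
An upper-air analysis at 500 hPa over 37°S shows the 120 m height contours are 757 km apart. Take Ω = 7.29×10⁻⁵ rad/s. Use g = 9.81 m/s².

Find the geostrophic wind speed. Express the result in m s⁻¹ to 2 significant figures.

18 m s⁻¹

Coriolis parameter at 37°S:
f = 2Ω sin φ = 2 × 7.29×10⁻⁵ × sin 37° = 8.77×10⁻⁵ s⁻¹
Height gradient: |∂Z/∂n| = 120 m / 757000 m = 1.59×10⁻⁴
On a pressure surface, geostrophic balance gives V_g = (g/f)|∂Z/∂n|:
V_g = 9.81 × 1.59×10⁻⁴ / 8.77×10⁻⁵ = 17.7 m/s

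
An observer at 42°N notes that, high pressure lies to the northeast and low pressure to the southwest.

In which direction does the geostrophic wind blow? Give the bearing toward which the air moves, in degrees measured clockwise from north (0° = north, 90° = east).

The pressure-gradient force points toward the southwest (bearing 225°).
Geostrophic balance: in the Northern Hemisphere the Coriolis force deflects motion to the right, so the geostrophic wind blows 90° to the right of the pressure-gradient force (low pressure on the left).
Rotating 225° by 90° clockwise gives 315° — the wind blows toward the northwest.

315°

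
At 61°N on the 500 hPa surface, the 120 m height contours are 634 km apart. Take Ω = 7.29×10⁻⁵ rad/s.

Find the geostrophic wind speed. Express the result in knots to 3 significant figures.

Coriolis parameter at 61°N:
f = 2Ω sin φ = 2 × 7.29×10⁻⁵ × sin 61° = 1.28×10⁻⁴ s⁻¹
Height gradient: |∂Z/∂n| = 120 m / 634000 m = 1.89×10⁻⁴
On a pressure surface, geostrophic balance gives V_g = (g/f)|∂Z/∂n|:
V_g = 9.81 × 1.89×10⁻⁴ / 1.28×10⁻⁴ = 14.6 m/s
Converting: 14.6 m/s × 1.944 = 28.3 knots

28.3 knots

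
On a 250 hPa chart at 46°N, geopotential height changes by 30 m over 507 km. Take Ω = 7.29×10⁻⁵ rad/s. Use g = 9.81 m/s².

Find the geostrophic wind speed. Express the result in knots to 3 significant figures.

10.8 knots

Coriolis parameter at 46°N:
f = 2Ω sin φ = 2 × 7.29×10⁻⁵ × sin 46° = 1.05×10⁻⁴ s⁻¹
Height gradient: |∂Z/∂n| = 30 m / 507000 m = 5.92×10⁻⁵
On a pressure surface, geostrophic balance gives V_g = (g/f)|∂Z/∂n|:
V_g = 9.81 × 5.92×10⁻⁵ / 1.05×10⁻⁴ = 5.53 m/s
Converting: 5.53 m/s × 1.944 = 10.8 knots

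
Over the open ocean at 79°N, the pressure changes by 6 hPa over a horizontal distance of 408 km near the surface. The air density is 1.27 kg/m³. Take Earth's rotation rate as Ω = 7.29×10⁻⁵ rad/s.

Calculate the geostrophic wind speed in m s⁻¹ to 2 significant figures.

8.1 m s⁻¹

Coriolis parameter at 79°N:
f = 2Ω sin φ = 2 × 7.29×10⁻⁵ × sin 79° = 1.43×10⁻⁴ s⁻¹
Pressure gradient: |∂P/∂n| = 600 Pa / 408000 m = 1.47×10⁻³ Pa/m
Geostrophic balance (pressure-gradient force = Coriolis force):
V_g = (1/(fρ)) |∂P/∂n| = 1.47×10⁻³ / (1.43×10⁻⁴ × 1.27) = 8.09 m/s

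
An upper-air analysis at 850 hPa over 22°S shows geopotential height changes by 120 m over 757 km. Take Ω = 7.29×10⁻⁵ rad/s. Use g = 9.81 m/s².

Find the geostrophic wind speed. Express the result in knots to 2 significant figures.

Coriolis parameter at 22°S:
f = 2Ω sin φ = 2 × 7.29×10⁻⁵ × sin 22° = 5.46×10⁻⁵ s⁻¹
Height gradient: |∂Z/∂n| = 120 m / 757000 m = 1.59×10⁻⁴
On a pressure surface, geostrophic balance gives V_g = (g/f)|∂Z/∂n|:
V_g = 9.81 × 1.59×10⁻⁴ / 5.46×10⁻⁵ = 28.5 m/s
Converting: 28.5 m/s × 1.944 = 55 knots

55 knots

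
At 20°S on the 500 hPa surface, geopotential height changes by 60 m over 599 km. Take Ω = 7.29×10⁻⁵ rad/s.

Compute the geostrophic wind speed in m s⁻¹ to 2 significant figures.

20 m s⁻¹

Coriolis parameter at 20°S:
f = 2Ω sin φ = 2 × 7.29×10⁻⁵ × sin 20° = 4.99×10⁻⁵ s⁻¹
Height gradient: |∂Z/∂n| = 60 m / 599000 m = 1.00×10⁻⁴
On a pressure surface, geostrophic balance gives V_g = (g/f)|∂Z/∂n|:
V_g = 9.81 × 1.00×10⁻⁴ / 4.99×10⁻⁵ = 19.7 m/s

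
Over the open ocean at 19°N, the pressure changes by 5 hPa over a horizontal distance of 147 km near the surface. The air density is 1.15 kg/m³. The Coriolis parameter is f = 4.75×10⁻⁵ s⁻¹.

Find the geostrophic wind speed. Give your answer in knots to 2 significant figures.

120 knots

Pressure gradient: |∂P/∂n| = 500 Pa / 147000 m = 3.40×10⁻³ Pa/m
Geostrophic balance (pressure-gradient force = Coriolis force):
V_g = (1/(fρ)) |∂P/∂n| = 3.40×10⁻³ / (4.75×10⁻⁵ × 1.15) = 62.3 m/s
Converting: 62.3 m/s × 1.944 = 120 knots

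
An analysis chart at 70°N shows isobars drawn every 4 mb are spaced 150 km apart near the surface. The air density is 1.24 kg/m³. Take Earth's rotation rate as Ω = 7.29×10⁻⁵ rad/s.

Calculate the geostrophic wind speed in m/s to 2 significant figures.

16 m/s

Coriolis parameter at 70°N:
f = 2Ω sin φ = 2 × 7.29×10⁻⁵ × sin 70° = 1.37×10⁻⁴ s⁻¹
Pressure gradient: |∂P/∂n| = 400 Pa / 150000 m = 2.67×10⁻³ Pa/m
Geostrophic balance (pressure-gradient force = Coriolis force):
V_g = (1/(fρ)) |∂P/∂n| = 2.67×10⁻³ / (1.37×10⁻⁴ × 1.24) = 15.7 m/s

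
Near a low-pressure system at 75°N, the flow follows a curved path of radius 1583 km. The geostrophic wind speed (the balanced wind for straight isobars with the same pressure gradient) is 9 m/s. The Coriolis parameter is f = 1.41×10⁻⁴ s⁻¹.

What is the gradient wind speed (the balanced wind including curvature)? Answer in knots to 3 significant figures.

16.8 knots

Around a low, centrifugal force acts outward with Coriolis, so pressure-gradient force balances both:
(1/ρ)|∂P/∂n| = fV + V²/R  →  V² + fR·V − fR·V_g = 0
With fR = 1.41×10⁻⁴ × 1583×10³ m = 223 m/s:
V = [−fR + √((fR)² + 4 fR V_g)]/2 = [−223 + √(223² + 4×223×9)]/2 = 8.66 m/s
Subgeostrophic (V < V_g = 9 m/s), as expected around a low.
Converting: 8.66 m/s × 1.944 = 16.8 knots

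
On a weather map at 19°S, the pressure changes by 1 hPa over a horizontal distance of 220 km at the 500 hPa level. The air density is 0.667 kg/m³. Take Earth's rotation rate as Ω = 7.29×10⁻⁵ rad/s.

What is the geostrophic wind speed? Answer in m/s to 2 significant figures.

Coriolis parameter at 19°S:
f = 2Ω sin φ = 2 × 7.29×10⁻⁵ × sin 19° = 4.75×10⁻⁵ s⁻¹
Pressure gradient: |∂P/∂n| = 100 Pa / 220000 m = 4.55×10⁻⁴ Pa/m
Geostrophic balance (pressure-gradient force = Coriolis force):
V_g = (1/(fρ)) |∂P/∂n| = 4.55×10⁻⁴ / (4.75×10⁻⁵ × 0.667) = 14.4 m/s

14 m/s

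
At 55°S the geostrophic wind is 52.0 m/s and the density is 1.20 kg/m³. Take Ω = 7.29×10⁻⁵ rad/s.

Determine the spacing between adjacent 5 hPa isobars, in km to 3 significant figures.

67.1 km

Coriolis parameter at 55°S:
f = 2Ω sin φ = 2 × 7.29×10⁻⁵ × sin 55° = 1.19×10⁻⁴ s⁻¹
Geostrophic balance rearranged: |∂P/∂n| = f ρ V_g
|∂P/∂n| = 1.19×10⁻⁴ × 1.20 × 52.0 = 7.45×10⁻³ Pa/m
Isobar spacing: Δn = ΔP/|∂P/∂n| = 500 Pa / 7.45×10⁻³ Pa/m = 67091 m ≈ 67.1 km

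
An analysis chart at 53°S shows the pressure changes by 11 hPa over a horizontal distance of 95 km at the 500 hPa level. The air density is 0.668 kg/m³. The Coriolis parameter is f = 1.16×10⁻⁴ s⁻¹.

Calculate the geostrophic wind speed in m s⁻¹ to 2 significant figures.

150 m s⁻¹

Pressure gradient: |∂P/∂n| = 1100 Pa / 95000 m = 1.16×10⁻² Pa/m
Geostrophic balance (pressure-gradient force = Coriolis force):
V_g = (1/(fρ)) |∂P/∂n| = 1.16×10⁻² / (1.16×10⁻⁴ × 0.668) = 149 m/s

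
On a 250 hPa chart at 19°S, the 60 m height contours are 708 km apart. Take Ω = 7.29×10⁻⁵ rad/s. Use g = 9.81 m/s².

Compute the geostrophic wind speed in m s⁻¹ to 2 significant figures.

18 m s⁻¹

Coriolis parameter at 19°S:
f = 2Ω sin φ = 2 × 7.29×10⁻⁵ × sin 19° = 4.75×10⁻⁵ s⁻¹
Height gradient: |∂Z/∂n| = 60 m / 708000 m = 8.47×10⁻⁵
On a pressure surface, geostrophic balance gives V_g = (g/f)|∂Z/∂n|:
V_g = 9.81 × 8.47×10⁻⁵ / 4.75×10⁻⁵ = 17.5 m/s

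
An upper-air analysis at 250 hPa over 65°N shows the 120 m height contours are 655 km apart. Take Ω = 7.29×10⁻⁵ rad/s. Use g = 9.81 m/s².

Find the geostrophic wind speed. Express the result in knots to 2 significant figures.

Coriolis parameter at 65°N:
f = 2Ω sin φ = 2 × 7.29×10⁻⁵ × sin 65° = 1.32×10⁻⁴ s⁻¹
Height gradient: |∂Z/∂n| = 120 m / 655000 m = 1.83×10⁻⁴
On a pressure surface, geostrophic balance gives V_g = (g/f)|∂Z/∂n|:
V_g = 9.81 × 1.83×10⁻⁴ / 1.32×10⁻⁴ = 13.6 m/s
Converting: 13.6 m/s × 1.944 = 26 knots

26 knots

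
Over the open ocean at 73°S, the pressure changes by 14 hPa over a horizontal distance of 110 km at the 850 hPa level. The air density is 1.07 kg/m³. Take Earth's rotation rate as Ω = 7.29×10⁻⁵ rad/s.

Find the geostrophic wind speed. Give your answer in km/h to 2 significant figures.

310 km/h

Coriolis parameter at 73°S:
f = 2Ω sin φ = 2 × 7.29×10⁻⁵ × sin 73° = 1.39×10⁻⁴ s⁻¹
Pressure gradient: |∂P/∂n| = 1400 Pa / 110000 m = 1.27×10⁻² Pa/m
Geostrophic balance (pressure-gradient force = Coriolis force):
V_g = (1/(fρ)) |∂P/∂n| = 1.27×10⁻² / (1.39×10⁻⁴ × 1.07) = 85.3 m/s
Converting: 85.3 m/s × 3.6 = 310 km/h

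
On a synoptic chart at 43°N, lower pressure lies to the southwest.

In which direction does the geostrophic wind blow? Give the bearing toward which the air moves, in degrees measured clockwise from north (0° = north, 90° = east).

The pressure-gradient force points toward the southwest (bearing 225°).
Geostrophic balance: in the Northern Hemisphere the Coriolis force deflects motion to the right, so the geostrophic wind blows 90° to the right of the pressure-gradient force (low pressure on the left).
Rotating 225° by 90° clockwise gives 315° — the wind blows toward the northwest.

315°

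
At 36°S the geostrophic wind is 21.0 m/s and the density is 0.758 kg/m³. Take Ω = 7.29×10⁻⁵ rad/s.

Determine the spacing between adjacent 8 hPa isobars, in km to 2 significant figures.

Coriolis parameter at 36°S:
f = 2Ω sin φ = 2 × 7.29×10⁻⁵ × sin 36° = 8.57×10⁻⁵ s⁻¹
Geostrophic balance rearranged: |∂P/∂n| = f ρ V_g
|∂P/∂n| = 8.57×10⁻⁵ × 0.758 × 21.0 = 1.36×10⁻³ Pa/m
Isobar spacing: Δn = ΔP/|∂P/∂n| = 800 Pa / 1.36×10⁻³ Pa/m = 586442 m ≈ 590 km

590 km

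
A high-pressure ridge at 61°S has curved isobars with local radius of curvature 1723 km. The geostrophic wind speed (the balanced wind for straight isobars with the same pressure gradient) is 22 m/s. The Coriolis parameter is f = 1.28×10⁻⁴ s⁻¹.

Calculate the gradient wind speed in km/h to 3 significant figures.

Around a high, pressure-gradient force acts outward with centrifugal, so Coriolis balances both:
fV = (1/ρ)|∂P/∂n| + V²/R  →  V² − fR·V + fR·V_g = 0
With fR = 1.28×10⁻⁴ × 1723×10³ m = 221 m/s:
V = [fR − √((fR)² − 4 fR V_g)]/2 = [221 − √(221² − 4×221×22)]/2 = 24.8 m/s
Supergeostrophic (V > V_g = 22 m/s), as expected around a high.
Converting: 24.8 m/s × 3.6 = 89.2 km/h

89.2 km/h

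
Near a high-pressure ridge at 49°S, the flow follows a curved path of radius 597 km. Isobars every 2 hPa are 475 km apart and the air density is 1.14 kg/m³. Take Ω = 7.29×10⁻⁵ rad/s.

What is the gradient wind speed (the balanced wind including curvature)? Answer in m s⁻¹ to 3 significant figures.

Coriolis parameter at 49°S:
f = 2Ω sin φ = 2 × 7.29×10⁻⁵ × sin 49° = 1.10×10⁻⁴ s⁻¹
Pressure gradient: |∂P/∂n| = 200 Pa / 475000 m = 4.21×10⁻⁴ Pa/m
Geostrophic speed: V_g = |∂P/∂n|/(fρ) = 4.21×10⁻⁴/(1.10×10⁻⁴ × 1.14) = 3.36 m/s
Around a high, pressure-gradient force acts outward with centrifugal, so Coriolis balances both:
fV = (1/ρ)|∂P/∂n| + V²/R  →  V² − fR·V + fR·V_g = 0
With fR = 1.10×10⁻⁴ × 597×10³ m = 65.7 m/s:
V = [fR − √((fR)² − 4 fR V_g)]/2 = [65.7 − √(65.7² − 4×65.7×3.36)]/2 = 3.55 m/s
Supergeostrophic (V > V_g = 3.36 m/s), as expected around a high.

3.55 m s⁻¹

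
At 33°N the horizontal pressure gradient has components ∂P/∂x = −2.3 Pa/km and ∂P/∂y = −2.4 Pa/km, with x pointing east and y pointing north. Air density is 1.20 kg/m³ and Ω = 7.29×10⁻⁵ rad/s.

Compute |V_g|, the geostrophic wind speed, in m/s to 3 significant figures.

Coriolis parameter at 33°N:
f = 2Ω sin φ = 2 × 7.29×10⁻⁵ × sin 33° = 7.94×10⁻⁵ s⁻¹
Component geostrophic relations (x east, y north):
u_g = −(1/(fρ)) ∂P/∂y,  v_g = (1/(fρ)) ∂P/∂x
u_g = −(−2.4×10⁻³)/(7.94×10⁻⁵ × 1.20) = 25.2 m/s;  v_g = (−2.3×10⁻³)/(7.94×10⁻⁵ × 1.20) = −24.1 m/s
|V_g| = √(u_g² + v_g²) = 34.9 m/s

34.9 m/s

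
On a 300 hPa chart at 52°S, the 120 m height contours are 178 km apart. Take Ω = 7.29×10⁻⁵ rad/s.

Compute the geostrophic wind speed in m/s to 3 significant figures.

Coriolis parameter at 52°S:
f = 2Ω sin φ = 2 × 7.29×10⁻⁵ × sin 52° = 1.15×10⁻⁴ s⁻¹
Height gradient: |∂Z/∂n| = 120 m / 178000 m = 6.74×10⁻⁴
On a pressure surface, geostrophic balance gives V_g = (g/f)|∂Z/∂n|:
V_g = 9.81 × 6.74×10⁻⁴ / 1.15×10⁻⁴ = 57.6 m/s

57.6 m/s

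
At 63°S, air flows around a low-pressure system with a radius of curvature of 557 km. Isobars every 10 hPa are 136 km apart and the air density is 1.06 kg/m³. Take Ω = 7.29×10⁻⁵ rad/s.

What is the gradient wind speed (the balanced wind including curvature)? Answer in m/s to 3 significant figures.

35.7 m/s

Coriolis parameter at 63°S:
f = 2Ω sin φ = 2 × 7.29×10⁻⁵ × sin 63° = 1.30×10⁻⁴ s⁻¹
Pressure gradient: |∂P/∂n| = 1000 Pa / 136000 m = 7.35×10⁻³ Pa/m
Geostrophic speed: V_g = |∂P/∂n|/(fρ) = 7.35×10⁻³/(1.30×10⁻⁴ × 1.06) = 53.4 m/s
Around a low, centrifugal force acts outward with Coriolis, so pressure-gradient force balances both:
(1/ρ)|∂P/∂n| = fV + V²/R  →  V² + fR·V − fR·V_g = 0
With fR = 1.30×10⁻⁴ × 557×10³ m = 72.4 m/s:
V = [−fR + √((fR)² + 4 fR V_g)]/2 = [−72.4 + √(72.4² + 4×72.4×53.4)]/2 = 35.7 m/s
Subgeostrophic (V < V_g = 53.4 m/s), as expected around a low.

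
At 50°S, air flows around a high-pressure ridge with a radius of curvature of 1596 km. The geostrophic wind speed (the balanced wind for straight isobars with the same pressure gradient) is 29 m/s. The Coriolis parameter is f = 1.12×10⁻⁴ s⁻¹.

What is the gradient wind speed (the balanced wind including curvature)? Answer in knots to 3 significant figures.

Around a high, pressure-gradient force acts outward with centrifugal, so Coriolis balances both:
fV = (1/ρ)|∂P/∂n| + V²/R  →  V² − fR·V + fR·V_g = 0
With fR = 1.12×10⁻⁴ × 1596×10³ m = 179 m/s:
V = [fR − √((fR)² − 4 fR V_g)]/2 = [179 − √(179² − 4×179×29)]/2 = 36.4 m/s
Supergeostrophic (V > V_g = 29 m/s), as expected around a high.
Converting: 36.4 m/s × 1.944 = 70.8 knots

70.8 knots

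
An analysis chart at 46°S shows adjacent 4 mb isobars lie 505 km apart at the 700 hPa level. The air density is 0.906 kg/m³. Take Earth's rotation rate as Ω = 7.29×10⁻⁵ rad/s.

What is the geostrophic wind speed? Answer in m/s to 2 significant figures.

Coriolis parameter at 46°S:
f = 2Ω sin φ = 2 × 7.29×10⁻⁵ × sin 46° = 1.05×10⁻⁴ s⁻¹
Pressure gradient: |∂P/∂n| = 400 Pa / 505000 m = 7.92×10⁻⁴ Pa/m
Geostrophic balance (pressure-gradient force = Coriolis force):
V_g = (1/(fρ)) |∂P/∂n| = 7.92×10⁻⁴ / (1.05×10⁻⁴ × 0.906) = 8.34 m/s

8.3 m/s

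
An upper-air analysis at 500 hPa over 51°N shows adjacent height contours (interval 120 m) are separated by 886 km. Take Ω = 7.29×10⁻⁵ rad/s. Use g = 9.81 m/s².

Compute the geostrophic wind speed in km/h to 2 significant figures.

Coriolis parameter at 51°N:
f = 2Ω sin φ = 2 × 7.29×10⁻⁵ × sin 51° = 1.13×10⁻⁴ s⁻¹
Height gradient: |∂Z/∂n| = 120 m / 886000 m = 1.35×10⁻⁴
On a pressure surface, geostrophic balance gives V_g = (g/f)|∂Z/∂n|:
V_g = 9.81 × 1.35×10⁻⁴ / 1.13×10⁻⁴ = 11.7 m/s
Converting: 11.7 m/s × 3.6 = 42 km/h

42 km/h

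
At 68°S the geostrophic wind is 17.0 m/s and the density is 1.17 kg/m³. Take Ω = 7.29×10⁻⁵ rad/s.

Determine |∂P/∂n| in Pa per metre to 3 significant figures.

2.69×10⁻³ Pa/m

Coriolis parameter at 68°S:
f = 2Ω sin φ = 2 × 7.29×10⁻⁵ × sin 68° = 1.35×10⁻⁴ s⁻¹
Geostrophic balance rearranged: |∂P/∂n| = f ρ V_g
|∂P/∂n| = 1.35×10⁻⁴ × 1.17 × 17.0 = 2.69×10⁻³ Pa/m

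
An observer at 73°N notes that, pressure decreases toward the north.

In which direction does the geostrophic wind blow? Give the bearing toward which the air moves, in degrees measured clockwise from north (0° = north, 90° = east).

090°

The pressure-gradient force points toward the north (bearing 000°).
Geostrophic balance: in the Northern Hemisphere the Coriolis force deflects motion to the right, so the geostrophic wind blows 90° to the right of the pressure-gradient force (low pressure on the left).
Rotating 000° by 90° clockwise gives 090° — the wind blows toward the east.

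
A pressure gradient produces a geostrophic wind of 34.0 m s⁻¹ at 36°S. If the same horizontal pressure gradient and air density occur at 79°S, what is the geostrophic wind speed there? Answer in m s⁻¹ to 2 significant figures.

20 m s⁻¹

With the same pressure gradient and density, V_g ∝ 1/f ∝ 1/sin φ.
V₂ = V₁ · sin φ₁ / sin φ₂ = 34.0 × sin 36° / sin 79°
V₂ = 34.0 × 0.5878/0.9816 = 20 m s⁻¹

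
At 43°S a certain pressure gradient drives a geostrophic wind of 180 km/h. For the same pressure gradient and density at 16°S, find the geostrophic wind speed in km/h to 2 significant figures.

With the same pressure gradient and density, V_g ∝ 1/f ∝ 1/sin φ.
V₂ = V₁ · sin φ₁ / sin φ₂ = 180 × sin 43° / sin 16°
V₂ = 180 × 0.6820/0.2756 = 450 km/h

450 km/h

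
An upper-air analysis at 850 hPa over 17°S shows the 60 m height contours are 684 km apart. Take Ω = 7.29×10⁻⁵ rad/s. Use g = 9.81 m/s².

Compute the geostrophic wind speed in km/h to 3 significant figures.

Coriolis parameter at 17°S:
f = 2Ω sin φ = 2 × 7.29×10⁻⁵ × sin 17° = 4.26×10⁻⁵ s⁻¹
Height gradient: |∂Z/∂n| = 60 m / 684000 m = 8.77×10⁻⁵
On a pressure surface, geostrophic balance gives V_g = (g/f)|∂Z/∂n|:
V_g = 9.81 × 8.77×10⁻⁵ / 4.26×10⁻⁵ = 20.2 m/s
Converting: 20.2 m/s × 3.6 = 72.7 km/h

72.7 km/h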